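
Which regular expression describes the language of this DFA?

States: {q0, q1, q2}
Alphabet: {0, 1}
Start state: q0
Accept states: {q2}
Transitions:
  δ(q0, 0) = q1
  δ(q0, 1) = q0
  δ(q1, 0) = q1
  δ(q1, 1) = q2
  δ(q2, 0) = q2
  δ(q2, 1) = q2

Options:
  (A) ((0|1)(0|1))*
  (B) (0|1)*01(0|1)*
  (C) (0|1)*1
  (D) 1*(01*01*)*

Testing sample strings against the DFA:
  '00' -> rejected
  '1111' -> rejected
  '01111' -> accepted
  '00100' -> accepted
Checking each option for a counterexample:
  (A) ((0|1)(0|1))*: ε is rejected by the DFA but matches the regex → eliminated
  (B) (0|1)*01(0|1)*: agrees with the DFA on all strings of length ≤ 4
  (C) (0|1)*1: '1' is rejected by the DFA but matches the regex → eliminated
  (D) 1*(01*01*)*: ε is rejected by the DFA but matches the regex → eliminated
Only (B) (0|1)*01(0|1)* is consistent with the DFA.

Final answer: (B) (0|1)*01(0|1)*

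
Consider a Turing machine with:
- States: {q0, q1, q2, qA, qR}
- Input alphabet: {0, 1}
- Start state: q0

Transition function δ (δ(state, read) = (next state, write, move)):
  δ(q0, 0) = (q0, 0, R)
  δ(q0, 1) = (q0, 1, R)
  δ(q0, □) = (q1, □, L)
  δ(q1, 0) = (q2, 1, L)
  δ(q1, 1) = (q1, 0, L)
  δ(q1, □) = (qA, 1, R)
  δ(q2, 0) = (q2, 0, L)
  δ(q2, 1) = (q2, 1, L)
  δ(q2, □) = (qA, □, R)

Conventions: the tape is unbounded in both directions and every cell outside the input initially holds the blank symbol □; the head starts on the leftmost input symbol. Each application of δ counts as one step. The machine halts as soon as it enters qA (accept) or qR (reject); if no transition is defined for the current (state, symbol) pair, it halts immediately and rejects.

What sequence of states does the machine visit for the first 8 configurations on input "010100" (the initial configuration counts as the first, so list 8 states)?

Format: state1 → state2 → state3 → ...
Step 0: [q0]010100 (head at position 0)
Step 1: δ(q0, 0) = (q0, 0, R)  ⊢  0[q0]10100 (head at position 1)
Step 2: δ(q0, 1) = (q0, 1, R)  ⊢  01[q0]0100 (head at position 2)
Step 3: δ(q0, 0) = (q0, 0, R)  ⊢  010[q0]100 (head at position 3)
Step 4: δ(q0, 1) = (q0, 1, R)  ⊢  0101[q0]00 (head at position 4)
Step 5: δ(q0, 0) = (q0, 0, R)  ⊢  01010[q0]0 (head at position 5)
Step 6: δ(q0, 0) = (q0, 0, R)  ⊢  010100[q0]□ (head at position 6)
Step 7: δ(q0, □) = (q1, □, L)  ⊢  01010[q1]0□ (head at position 5)
Reading off the states of these 8 configurations: q0 → q0 → q0 → q0 → q0 → q0 → q0 → q1

Final answer: q0 → q0 → q0 → q0 → q0 → q0 → q0 → q1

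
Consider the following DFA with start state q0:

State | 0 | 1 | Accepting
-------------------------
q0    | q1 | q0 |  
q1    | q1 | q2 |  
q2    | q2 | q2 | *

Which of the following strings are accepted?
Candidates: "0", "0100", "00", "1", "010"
"0": q0 → q1; q1 is not accepting → rejected
"0100": q0 → q1 → q2 → q2 → q2; q2 is accepting → accepted
"00": q0 → q1 → q1; q1 is not accepting → rejected
"1": q0 → q0; q0 is not accepting → rejected
"010": q0 → q1 → q2 → q2; q2 is accepting → accepted

Final answer: "0100", "010"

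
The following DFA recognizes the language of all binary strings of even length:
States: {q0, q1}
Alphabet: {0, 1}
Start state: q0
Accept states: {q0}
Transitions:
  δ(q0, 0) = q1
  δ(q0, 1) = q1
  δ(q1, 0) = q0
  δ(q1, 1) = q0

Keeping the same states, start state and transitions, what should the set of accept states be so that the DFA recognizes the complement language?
The DFA is complete (every state has a transition on every symbol), so the complement
is recognized by the same DFA with accepting and non-accepting states swapped.
Original accept states: {q0}
Complement accept states = All states - Original accept states
= {q0, q1} - {q0}
= {q1}
Complement language: strings of ODD length

Final answer: {q1}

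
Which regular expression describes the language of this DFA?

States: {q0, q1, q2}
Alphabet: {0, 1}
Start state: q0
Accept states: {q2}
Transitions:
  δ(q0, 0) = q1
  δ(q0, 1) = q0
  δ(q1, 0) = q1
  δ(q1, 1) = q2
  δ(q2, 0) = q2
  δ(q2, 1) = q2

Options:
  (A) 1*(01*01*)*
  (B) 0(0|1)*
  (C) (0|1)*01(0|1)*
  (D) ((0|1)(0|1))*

Testing sample strings against the DFA:
  '1110' -> rejected
  '01' -> accepted
  '1001' -> accepted
  '111' -> rejected
Checking each option for a counterexample:
  (A) 1*(01*01*)*: ε is rejected by the DFA but matches the regex → eliminated
  (B) 0(0|1)*: '0' is rejected by the DFA but matches the regex → eliminated
  (C) (0|1)*01(0|1)*: agrees with the DFA on all strings of length ≤ 4
  (D) ((0|1)(0|1))*: ε is rejected by the DFA but matches the regex → eliminated
Only (C) (0|1)*01(0|1)* is consistent with the DFA.

Final answer: (C) (0|1)*01(0|1)*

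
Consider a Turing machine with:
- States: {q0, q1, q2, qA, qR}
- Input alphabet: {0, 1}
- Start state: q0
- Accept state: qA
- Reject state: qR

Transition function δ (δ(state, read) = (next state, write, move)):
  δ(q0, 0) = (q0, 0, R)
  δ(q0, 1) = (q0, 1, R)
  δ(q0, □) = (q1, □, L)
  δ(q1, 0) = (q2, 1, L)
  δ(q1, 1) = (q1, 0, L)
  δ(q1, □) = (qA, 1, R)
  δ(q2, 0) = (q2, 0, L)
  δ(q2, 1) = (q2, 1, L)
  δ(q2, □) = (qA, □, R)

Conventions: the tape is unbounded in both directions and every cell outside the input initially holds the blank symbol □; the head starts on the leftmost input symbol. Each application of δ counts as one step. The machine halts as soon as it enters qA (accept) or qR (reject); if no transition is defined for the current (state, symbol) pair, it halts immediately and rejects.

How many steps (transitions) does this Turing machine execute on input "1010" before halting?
Step 0: [q0]1010 (head at position 0)
Step 1: δ(q0, 1) = (q0, 1, R)  ⊢  1[q0]010 (head at position 1)
Step 2: δ(q0, 0) = (q0, 0, R)  ⊢  10[q0]10 (head at position 2)
Step 3: δ(q0, 1) = (q0, 1, R)  ⊢  101[q0]0 (head at position 3)
Step 4: δ(q0, 0) = (q0, 0, R)  ⊢  1010[q0]□ (head at position 4)
Step 5: δ(q0, □) = (q1, □, L)  ⊢  101[q1]0□ (head at position 3)
Step 6: δ(q1, 0) = (q2, 1, L)  ⊢  10[q2]11□ (head at position 2)
Step 7: δ(q2, 1) = (q2, 1, L)  ⊢  1[q2]011□ (head at position 1)
Step 8: δ(q2, 0) = (q2, 0, L)  ⊢  [q2]1011□ (head at position 0)
Step 9: δ(q2, 1) = (q2, 1, L)  ⊢  [q2]□1011□ (head at position -1)
Step 10: δ(q2, □) = (qA, □, R)  ⊢  □[qA]1011□ (head at position 0)
The machine is in qA, so it halts and accepts.
Number of transitions executed: 10.

Final answer: 10 steps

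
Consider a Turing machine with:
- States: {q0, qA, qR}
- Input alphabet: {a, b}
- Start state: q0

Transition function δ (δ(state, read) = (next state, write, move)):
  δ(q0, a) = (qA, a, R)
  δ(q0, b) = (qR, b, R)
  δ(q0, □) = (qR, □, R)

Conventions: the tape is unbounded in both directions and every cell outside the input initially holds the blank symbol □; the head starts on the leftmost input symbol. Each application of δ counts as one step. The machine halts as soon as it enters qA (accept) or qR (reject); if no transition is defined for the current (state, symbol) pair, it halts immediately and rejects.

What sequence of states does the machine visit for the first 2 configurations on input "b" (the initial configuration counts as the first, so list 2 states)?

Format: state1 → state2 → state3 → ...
Step 0: [q0]b (head at position 0)
Step 1: δ(q0, b) = (qR, b, R)  ⊢  b[qR]□ (head at position 1)
Reading off the states of these 2 configurations: q0 → qR

Final answer: q0 → qR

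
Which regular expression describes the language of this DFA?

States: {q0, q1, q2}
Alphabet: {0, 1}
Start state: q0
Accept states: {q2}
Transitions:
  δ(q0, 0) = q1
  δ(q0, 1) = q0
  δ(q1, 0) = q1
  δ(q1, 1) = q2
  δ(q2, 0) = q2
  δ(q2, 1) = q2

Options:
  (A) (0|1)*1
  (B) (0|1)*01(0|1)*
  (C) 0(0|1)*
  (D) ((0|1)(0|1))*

Testing sample strings against the DFA:
  '101' -> accepted
  '0010' -> accepted
  '01' -> accepted
  '1011' -> accepted
Checking each option for a counterexample:
  (A) (0|1)*1: '1' is rejected by the DFA but matches the regex → eliminated
  (B) (0|1)*01(0|1)*: agrees with the DFA on all strings of length ≤ 4
  (C) 0(0|1)*: '0' is rejected by the DFA but matches the regex → eliminated
  (D) ((0|1)(0|1))*: ε is rejected by the DFA but matches the regex → eliminated
Only (B) (0|1)*01(0|1)* is consistent with the DFA.

Final answer: (B) (0|1)*01(0|1)*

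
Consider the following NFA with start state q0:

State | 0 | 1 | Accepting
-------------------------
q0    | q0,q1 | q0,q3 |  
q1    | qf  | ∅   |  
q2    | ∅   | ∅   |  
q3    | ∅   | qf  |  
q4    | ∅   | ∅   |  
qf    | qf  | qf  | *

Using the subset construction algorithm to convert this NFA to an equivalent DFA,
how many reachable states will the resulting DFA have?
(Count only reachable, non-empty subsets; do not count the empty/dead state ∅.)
Start subset: {q0}
{q0}: on 0 → {q0, q1}, on 1 → {q0, q3}
{q0, q1}: on 0 → {q0, q1, qf}, on 1 → {q0, q3}
{q0, q3}: on 0 → {q0, q1}, on 1 → {q0, q3, qf}
{q0, q1, qf}: on 0 → {q0, q1, qf}, on 1 → {q0, q3, qf}
{q0, q3, qf}: on 0 → {q0, q1, qf}, on 1 → {q0, q3, qf}
Reachable non-empty subsets: {q0}, {q0, q1}, {q0, q3}, {q0, q1, qf}, {q0, q3, qf} — 5 in total.

Final answer: 5 states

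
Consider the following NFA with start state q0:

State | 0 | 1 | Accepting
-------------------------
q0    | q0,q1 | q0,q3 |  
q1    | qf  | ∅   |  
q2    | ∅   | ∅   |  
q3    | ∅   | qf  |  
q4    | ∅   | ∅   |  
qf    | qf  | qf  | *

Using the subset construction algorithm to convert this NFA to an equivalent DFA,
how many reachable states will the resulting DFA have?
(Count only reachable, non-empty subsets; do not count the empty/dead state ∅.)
Start subset: {q0}
{q0}: on 0 → {q0, q1}, on 1 → {q0, q3}
{q0, q1}: on 0 → {q0, q1, qf}, on 1 → {q0, q3}
{q0, q3}: on 0 → {q0, q1}, on 1 → {q0, q3, qf}
{q0, q1, qf}: on 0 → {q0, q1, qf}, on 1 → {q0, q3, qf}
{q0, q3, qf}: on 0 → {q0, q1, qf}, on 1 → {q0, q3, qf}
Reachable non-empty subsets: {q0}, {q0, q1}, {q0, q3}, {q0, q1, qf}, {q0, q3, qf} — 5 in total.

Final answer: 5 states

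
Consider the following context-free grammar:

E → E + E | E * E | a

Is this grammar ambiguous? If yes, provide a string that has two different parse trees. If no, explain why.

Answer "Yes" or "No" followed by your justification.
Two different leftmost derivations of a + a * a:
  (1) E ⇒ E + E ⇒ a + E ⇒ a + E * E ⇒ a + a * E ⇒ a + a * a   (tree groups a + (a * a))
  (2) E ⇒ E * E ⇒ E + E * E ⇒ a + E * E ⇒ a + a * E ⇒ a + a * a   (tree groups (a + a) * a)
Two distinct leftmost derivations = two distinct parse trees, so the grammar is ambiguous.

Final answer: Yes - the string 'a + a * a' has two distinct leftmost derivations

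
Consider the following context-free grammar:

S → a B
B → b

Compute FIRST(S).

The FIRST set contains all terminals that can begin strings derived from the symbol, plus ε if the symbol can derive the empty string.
S has the single production S → a B, whose right-hand side begins with the terminal a. So FIRST(S) = {a}.

Final answer: {a}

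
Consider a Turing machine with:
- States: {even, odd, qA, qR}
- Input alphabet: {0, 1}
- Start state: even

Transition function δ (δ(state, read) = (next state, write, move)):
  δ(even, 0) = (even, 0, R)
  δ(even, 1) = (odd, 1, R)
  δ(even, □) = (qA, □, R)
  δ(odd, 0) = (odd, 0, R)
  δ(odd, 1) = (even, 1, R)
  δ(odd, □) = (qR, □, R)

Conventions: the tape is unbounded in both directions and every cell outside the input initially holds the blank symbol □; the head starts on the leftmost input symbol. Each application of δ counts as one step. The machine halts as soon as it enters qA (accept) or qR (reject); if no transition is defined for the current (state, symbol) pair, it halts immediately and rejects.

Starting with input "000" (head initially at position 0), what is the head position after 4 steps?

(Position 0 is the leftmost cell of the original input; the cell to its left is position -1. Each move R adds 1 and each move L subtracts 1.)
Step 0: [even]000 (head at position 0)
Step 1: δ(even, 0) = (even, 0, R)  ⊢  0[even]00 (head at position 1)
Step 2: δ(even, 0) = (even, 0, R)  ⊢  00[even]0 (head at position 2)
Step 3: δ(even, 0) = (even, 0, R)  ⊢  000[even]□ (head at position 3)
Step 4: δ(even, □) = (qA, □, R)  ⊢  000□[qA]□ (head at position 4)
Head position after 4 steps: 4

Final answer: Position 4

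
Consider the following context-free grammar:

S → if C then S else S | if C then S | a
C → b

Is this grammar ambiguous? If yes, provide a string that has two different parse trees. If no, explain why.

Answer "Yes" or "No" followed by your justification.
The 'dangling else' can attach to either if. Two leftmost derivations of  if b then if b then a else a:
  (1) S ⇒ if C then S else S ⇒ if b then S else S ⇒ if b then if C then S else S ⇒ if b then if b then S else S ⇒ if b then if b then a else S ⇒ if b then if b then a else a   (else belongs to the outer if)
  (2) S ⇒ if C then S ⇒ if b then S ⇒ if b then if C then S else S ⇒ if b then if b then S else S ⇒ if b then if b then a else S ⇒ if b then if b then a else a   (else belongs to the inner if)
Two distinct parse trees for the same string, so the grammar is ambiguous.

Final answer: Yes - the string 'if b then if b then a else a' has two distinct leftmost derivations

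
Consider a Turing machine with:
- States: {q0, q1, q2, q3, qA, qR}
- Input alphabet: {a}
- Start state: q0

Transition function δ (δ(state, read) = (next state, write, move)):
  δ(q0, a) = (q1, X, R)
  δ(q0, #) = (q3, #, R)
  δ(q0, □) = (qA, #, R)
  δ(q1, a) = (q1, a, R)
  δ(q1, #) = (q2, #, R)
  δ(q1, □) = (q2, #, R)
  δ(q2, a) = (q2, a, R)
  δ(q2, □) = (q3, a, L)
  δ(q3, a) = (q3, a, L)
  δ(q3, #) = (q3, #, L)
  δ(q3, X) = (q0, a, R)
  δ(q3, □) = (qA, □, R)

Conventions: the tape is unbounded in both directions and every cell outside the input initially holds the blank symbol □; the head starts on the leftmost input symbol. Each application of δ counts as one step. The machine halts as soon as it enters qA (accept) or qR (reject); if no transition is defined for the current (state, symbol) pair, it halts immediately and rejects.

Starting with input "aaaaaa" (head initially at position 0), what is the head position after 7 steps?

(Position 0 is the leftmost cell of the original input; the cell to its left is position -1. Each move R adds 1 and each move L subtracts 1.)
Step 0: [q0]aaaaaa (head at position 0)
Step 1: δ(q0, a) = (q1, X, R)  ⊢  X[q1]aaaaa (head at position 1)
Step 2: δ(q1, a) = (q1, a, R)  ⊢  Xa[q1]aaaa (head at position 2)
Step 3: δ(q1, a) = (q1, a, R)  ⊢  Xaa[q1]aaa (head at position 3)
Step 4: δ(q1, a) = (q1, a, R)  ⊢  Xaaa[q1]aa (head at position 4)
Step 5: δ(q1, a) = (q1, a, R)  ⊢  Xaaaa[q1]a (head at position 5)
Step 6: δ(q1, a) = (q1, a, R)  ⊢  Xaaaaa[q1]□ (head at position 6)
Step 7: δ(q1, □) = (q2, #, R)  ⊢  Xaaaaa#[q2]□ (head at position 7)
Head position after 7 steps: 7

Final answer: Position 7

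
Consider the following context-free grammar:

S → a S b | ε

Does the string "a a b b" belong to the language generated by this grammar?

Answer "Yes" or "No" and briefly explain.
A derivation exists: S ⇒ a S b ⇒ a a S b b ⇒ a a b b (using S → a S b twice, then S → ε).

Final answer: Yes - a valid derivation exists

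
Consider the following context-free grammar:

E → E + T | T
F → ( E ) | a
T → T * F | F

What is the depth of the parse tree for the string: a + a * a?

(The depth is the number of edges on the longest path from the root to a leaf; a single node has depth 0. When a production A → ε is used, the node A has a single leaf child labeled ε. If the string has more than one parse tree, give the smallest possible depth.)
The grammar is unambiguous; the parse tree of a + a * a is:
E → E + T at the root (depth 0).
  Left E (depth 1) → T (2) → F (3) → a (4).
  Right T (depth 1) → T * F; that T (2) → F (3) → a (4); F (2) → a (3).
The longest root-to-leaf paths have 4 edges.
Depth = 4.

Final answer: 4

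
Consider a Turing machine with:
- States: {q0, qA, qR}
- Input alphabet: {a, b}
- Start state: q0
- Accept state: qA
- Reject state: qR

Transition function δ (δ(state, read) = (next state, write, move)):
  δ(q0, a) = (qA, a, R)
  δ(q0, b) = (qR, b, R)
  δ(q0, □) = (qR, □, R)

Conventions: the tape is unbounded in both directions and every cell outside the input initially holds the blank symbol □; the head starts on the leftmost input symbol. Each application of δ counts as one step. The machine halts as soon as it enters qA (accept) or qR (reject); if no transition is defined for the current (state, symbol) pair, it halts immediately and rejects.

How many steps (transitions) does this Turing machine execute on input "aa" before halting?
Step 0: [q0]aa (head at position 0)
Step 1: δ(q0, a) = (qA, a, R)  ⊢  a[qA]a (head at position 1)
The machine is in qA, so it halts and accepts.
Number of transitions executed: 1.

Final answer: 1 steps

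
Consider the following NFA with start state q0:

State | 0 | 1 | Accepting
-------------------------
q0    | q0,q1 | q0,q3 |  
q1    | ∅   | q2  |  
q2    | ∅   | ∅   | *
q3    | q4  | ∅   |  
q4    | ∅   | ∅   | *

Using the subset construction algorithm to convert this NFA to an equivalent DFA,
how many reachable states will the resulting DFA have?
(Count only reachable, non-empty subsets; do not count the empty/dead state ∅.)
Start subset: {q0}
{q0}: on 0 → {q0, q1}, on 1 → {q0, q3}
{q0, q1}: on 0 → {q0, q1}, on 1 → {q0, q2, q3}
{q0, q3}: on 0 → {q0, q1, q4}, on 1 → {q0, q3}
{q0, q2, q3}: on 0 → {q0, q1, q4}, on 1 → {q0, q3}
{q0, q1, q4}: on 0 → {q0, q1}, on 1 → {q0, q2, q3}
Reachable non-empty subsets: {q0}, {q0, q1}, {q0, q3}, {q0, q2, q3}, {q0, q1, q4} — 5 in total.

Final answer: 5 states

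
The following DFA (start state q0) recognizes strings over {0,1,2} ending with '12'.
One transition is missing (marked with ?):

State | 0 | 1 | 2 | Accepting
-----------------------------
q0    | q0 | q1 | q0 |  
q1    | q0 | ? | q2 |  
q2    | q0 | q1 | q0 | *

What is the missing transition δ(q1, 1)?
q1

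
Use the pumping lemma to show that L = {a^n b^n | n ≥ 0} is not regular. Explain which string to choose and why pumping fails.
Language: L = {a^n b^n | n ≥ 0} (equal numbers of a's followed by b's)
Step 1: Assume for contradiction that L is regular, with pumping length p.
Step 2: Choose s = a^p b^p. Then s ∈ L (it has p a's followed by p b's) and |s| ≥ p.
Step 3: Consider any decomposition s = xyz with |xy| ≤ p and |y| > 0. Since |xy| ≤ p and the first p symbols of s are all a's, y = a^k for some k with 1 ≤ k ≤ p.
Step 4: Pumping up (i = 2): xy²z = a^(p+k) b^p, which has more a's than b's, so xy²z ∉ L.
This contradicts the pumping lemma, so L is not regular.

Final answer: Choose s = a^p b^p. Since |xy| ≤ p, y = a^k with k ≥ 1. Then xy²z = a^(p+k) b^p ∉ L.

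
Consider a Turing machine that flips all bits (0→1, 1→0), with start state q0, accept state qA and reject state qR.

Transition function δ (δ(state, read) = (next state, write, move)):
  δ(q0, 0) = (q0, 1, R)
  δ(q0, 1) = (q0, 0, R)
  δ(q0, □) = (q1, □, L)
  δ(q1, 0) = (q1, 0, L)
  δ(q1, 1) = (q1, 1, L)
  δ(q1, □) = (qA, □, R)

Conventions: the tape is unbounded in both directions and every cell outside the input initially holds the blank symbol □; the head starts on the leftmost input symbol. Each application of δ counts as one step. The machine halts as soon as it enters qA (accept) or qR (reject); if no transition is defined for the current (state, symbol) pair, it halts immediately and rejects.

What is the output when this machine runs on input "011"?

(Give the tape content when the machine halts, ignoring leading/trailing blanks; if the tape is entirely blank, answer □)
Step 0: [q0]011 (head at position 0)
Step 1: δ(q0, 0) = (q0, 1, R)  ⊢  1[q0]11 (head at position 1)
Step 2: δ(q0, 1) = (q0, 0, R)  ⊢  10[q0]1 (head at position 2)
Step 3: δ(q0, 1) = (q0, 0, R)  ⊢  100[q0]□ (head at position 3)
Step 4: δ(q0, □) = (q1, □, L)  ⊢  10[q1]0□ (head at position 2)
Step 5: δ(q1, 0) = (q1, 0, L)  ⊢  1[q1]00□ (head at position 1)
Step 6: δ(q1, 0) = (q1, 0, L)  ⊢  [q1]100□ (head at position 0)
Step 7: δ(q1, 1) = (q1, 1, L)  ⊢  [q1]□100□ (head at position -1)
Step 8: δ(q1, □) = (qA, □, R)  ⊢  □[qA]100□ (head at position 0)
The machine is in qA, so it halts and accepts.
Tape content when halted (ignoring surrounding blanks): 100

Final answer: Output: 100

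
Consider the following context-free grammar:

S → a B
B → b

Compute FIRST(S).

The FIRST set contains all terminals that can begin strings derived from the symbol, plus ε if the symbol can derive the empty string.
S has the single production S → a B, whose right-hand side begins with the terminal a. So FIRST(S) = {a}.

Final answer: {a}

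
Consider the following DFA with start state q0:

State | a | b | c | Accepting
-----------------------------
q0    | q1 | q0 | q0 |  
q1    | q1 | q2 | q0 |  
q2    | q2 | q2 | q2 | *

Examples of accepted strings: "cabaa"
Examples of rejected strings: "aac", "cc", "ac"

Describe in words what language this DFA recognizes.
strings over {a,b,c} containing 'ab' as substring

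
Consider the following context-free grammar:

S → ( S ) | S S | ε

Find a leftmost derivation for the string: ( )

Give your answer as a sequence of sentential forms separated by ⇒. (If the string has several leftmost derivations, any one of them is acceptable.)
Start with S.
Step 1: the leftmost non-terminal is S; apply S → ( S ):  ( S )
Step 2: the leftmost non-terminal is S; apply S → ε:  ( )

Final answer: S ⇒ ( S ) ⇒ ( )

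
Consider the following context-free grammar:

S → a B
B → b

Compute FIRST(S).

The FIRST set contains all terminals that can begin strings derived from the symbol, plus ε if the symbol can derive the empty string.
S has the single production S → a B, whose right-hand side begins with the terminal a. So FIRST(S) = {a}.

Final answer: {a}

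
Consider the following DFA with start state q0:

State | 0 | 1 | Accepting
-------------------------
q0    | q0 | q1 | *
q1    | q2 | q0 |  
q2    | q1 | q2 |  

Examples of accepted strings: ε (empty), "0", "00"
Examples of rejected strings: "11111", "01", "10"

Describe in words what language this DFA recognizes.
binary numbers divisible by 3 (treating the string as a binary integer; leading zeros allowed, the empty string counts as 0)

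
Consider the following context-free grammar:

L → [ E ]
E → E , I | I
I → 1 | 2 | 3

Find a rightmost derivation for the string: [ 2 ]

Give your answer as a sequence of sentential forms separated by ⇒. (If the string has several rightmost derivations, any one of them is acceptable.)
Start with L.
Step 1: the rightmost non-terminal is L; apply L → [ E ]:  [ E ]
Step 2: the rightmost non-terminal is E; apply E → I:  [ I ]
Step 3: the rightmost non-terminal is I; apply I → 2:  [ 2 ]

Final answer: L ⇒ [ E ] ⇒ [ I ] ⇒ [ 2 ]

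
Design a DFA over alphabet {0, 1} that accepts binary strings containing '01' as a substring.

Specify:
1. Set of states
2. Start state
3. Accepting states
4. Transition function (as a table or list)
One valid DFA (any DFA recognizing the same language is acceptable):
States: {q0, q1, q2}
Start: q0
Accepting: {q2}
Transitions (accepting states marked with *):
State | 0 | 1 | Accepting
-------------------------
q0    | q1 | q0 |  
q1    | q1 | q2 |  
q2    | q2 | q2 | *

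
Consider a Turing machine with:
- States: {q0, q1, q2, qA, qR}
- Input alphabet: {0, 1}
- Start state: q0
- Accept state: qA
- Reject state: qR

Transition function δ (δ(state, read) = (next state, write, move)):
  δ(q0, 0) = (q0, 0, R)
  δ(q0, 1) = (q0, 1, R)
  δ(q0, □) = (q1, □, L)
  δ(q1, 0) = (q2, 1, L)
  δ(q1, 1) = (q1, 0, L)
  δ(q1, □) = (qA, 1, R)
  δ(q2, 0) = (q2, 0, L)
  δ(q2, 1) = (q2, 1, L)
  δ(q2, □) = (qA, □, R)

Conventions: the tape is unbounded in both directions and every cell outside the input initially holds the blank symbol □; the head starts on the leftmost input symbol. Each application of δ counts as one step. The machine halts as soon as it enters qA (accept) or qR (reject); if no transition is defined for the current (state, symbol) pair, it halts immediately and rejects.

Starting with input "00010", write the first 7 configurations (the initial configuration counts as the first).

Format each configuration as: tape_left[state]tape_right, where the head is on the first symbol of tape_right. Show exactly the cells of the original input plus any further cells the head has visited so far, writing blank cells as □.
Step 0: [q0]00010 (head at position 0)
Step 1: δ(q0, 0) = (q0, 0, R)  ⊢  0[q0]0010 (head at position 1)
Step 2: δ(q0, 0) = (q0, 0, R)  ⊢  00[q0]010 (head at position 2)
Step 3: δ(q0, 0) = (q0, 0, R)  ⊢  000[q0]10 (head at position 3)
Step 4: δ(q0, 1) = (q0, 1, R)  ⊢  0001[q0]0 (head at position 4)
Step 5: δ(q0, 0) = (q0, 0, R)  ⊢  00010[q0]□ (head at position 5)
Step 6: δ(q0, □) = (q1, □, L)  ⊢  0001[q1]0□ (head at position 4)

Final answer: [q0]00010 ⊢ 0[q0]0010 ⊢ 00[q0]010 ⊢ 000[q0]10 ⊢ 0001[q0]0 ⊢ 00010[q0]□ ⊢ 0001[q1]0□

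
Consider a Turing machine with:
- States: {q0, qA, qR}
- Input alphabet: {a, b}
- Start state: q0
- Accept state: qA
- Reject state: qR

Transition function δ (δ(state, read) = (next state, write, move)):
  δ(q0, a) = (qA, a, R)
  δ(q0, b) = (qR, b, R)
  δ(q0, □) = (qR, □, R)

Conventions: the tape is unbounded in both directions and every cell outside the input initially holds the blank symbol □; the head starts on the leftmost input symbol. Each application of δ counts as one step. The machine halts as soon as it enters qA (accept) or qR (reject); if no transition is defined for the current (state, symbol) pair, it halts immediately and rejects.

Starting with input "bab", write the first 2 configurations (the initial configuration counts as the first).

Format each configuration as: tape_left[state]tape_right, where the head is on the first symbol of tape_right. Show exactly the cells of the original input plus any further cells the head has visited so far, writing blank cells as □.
Step 0: [q0]bab (head at position 0)
Step 1: δ(q0, b) = (qR, b, R)  ⊢  b[qR]ab (head at position 1)

Final answer: [q0]bab ⊢ b[qR]ab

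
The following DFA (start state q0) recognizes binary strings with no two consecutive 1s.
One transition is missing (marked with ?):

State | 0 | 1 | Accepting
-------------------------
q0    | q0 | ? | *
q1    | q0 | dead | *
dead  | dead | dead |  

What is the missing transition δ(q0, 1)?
q1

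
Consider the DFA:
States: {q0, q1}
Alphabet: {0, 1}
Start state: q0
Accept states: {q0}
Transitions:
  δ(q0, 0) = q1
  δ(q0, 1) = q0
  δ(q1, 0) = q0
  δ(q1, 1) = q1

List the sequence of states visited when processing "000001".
Starting at q0
Read '0': q0 -> q1
Read '0': q1 -> q0
Read '0': q0 -> q1
Read '0': q1 -> q0
Read '0': q0 -> q1
Read '1': q1 -> q1

Final answer: q0 -> q1 -> q0 -> q1 -> q0 -> q1 -> q1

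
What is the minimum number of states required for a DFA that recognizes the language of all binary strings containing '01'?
Language: binary strings containing '01'
Lower bound (Myhill–Nerode): the prefixes ε, 0, 01 are pairwise distinguishable:
  ε vs 01: suffix ε distinguishes them (ε is rejected, 01 is accepted)
  0 vs 01: suffix ε distinguishes them (0 is rejected, 01 is accepted)
  ε vs 0: suffix 1 distinguishes them (ε·1 = 1 is rejected, 0·1 = 01 is accepted)
So any DFA needs at least 3 states.
Upper bound: a DFA with 3 states exists (one state per class above: 'no progress', 'last symbol 0', and 'seen 01' (accepting sink)).
Minimum states: 3

Final answer: 3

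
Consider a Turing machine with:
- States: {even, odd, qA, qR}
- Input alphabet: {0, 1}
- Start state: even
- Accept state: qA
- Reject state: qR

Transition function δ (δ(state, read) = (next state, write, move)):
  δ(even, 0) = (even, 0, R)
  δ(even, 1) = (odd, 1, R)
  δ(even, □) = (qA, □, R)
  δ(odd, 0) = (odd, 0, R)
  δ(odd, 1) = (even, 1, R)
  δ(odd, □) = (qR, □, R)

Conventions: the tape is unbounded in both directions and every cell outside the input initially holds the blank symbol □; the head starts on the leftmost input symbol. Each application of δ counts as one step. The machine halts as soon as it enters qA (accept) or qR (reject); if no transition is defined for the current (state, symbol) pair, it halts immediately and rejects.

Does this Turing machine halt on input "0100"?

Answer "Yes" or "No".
Step 0: [even]0100 (head at position 0)
Step 1: δ(even, 0) = (even, 0, R)  ⊢  0[even]100 (head at position 1)
Step 2: δ(even, 1) = (odd, 1, R)  ⊢  01[odd]00 (head at position 2)
Step 3: δ(odd, 0) = (odd, 0, R)  ⊢  010[odd]0 (head at position 3)
Step 4: δ(odd, 0) = (odd, 0, R)  ⊢  0100[odd]□ (head at position 4)
Step 5: δ(odd, □) = (qR, □, R)  ⊢  0100□[qR]□ (head at position 5)
The machine is in qR, so it halts and rejects.
It halts after 5 steps.

Final answer: Yes - halts after 5 steps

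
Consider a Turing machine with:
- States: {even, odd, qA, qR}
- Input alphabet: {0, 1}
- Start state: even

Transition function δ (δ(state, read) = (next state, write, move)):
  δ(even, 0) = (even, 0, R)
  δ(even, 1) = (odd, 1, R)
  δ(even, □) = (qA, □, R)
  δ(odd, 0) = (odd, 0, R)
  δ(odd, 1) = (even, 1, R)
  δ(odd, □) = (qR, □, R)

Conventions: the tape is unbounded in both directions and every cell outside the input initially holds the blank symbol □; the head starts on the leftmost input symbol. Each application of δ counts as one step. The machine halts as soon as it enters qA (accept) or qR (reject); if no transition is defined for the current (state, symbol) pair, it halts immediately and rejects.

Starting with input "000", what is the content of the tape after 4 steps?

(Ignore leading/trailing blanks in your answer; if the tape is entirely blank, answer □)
Step 0: [even]000 (head at position 0)
Step 1: δ(even, 0) = (even, 0, R)  ⊢  0[even]00 (head at position 1)
Step 2: δ(even, 0) = (even, 0, R)  ⊢  00[even]0 (head at position 2)
Step 3: δ(even, 0) = (even, 0, R)  ⊢  000[even]□ (head at position 3)
Step 4: δ(even, □) = (qA, □, R)  ⊢  000□[qA]□ (head at position 4)
Tape after 4 steps (ignoring surrounding blanks): 000

Final answer: Tape: 000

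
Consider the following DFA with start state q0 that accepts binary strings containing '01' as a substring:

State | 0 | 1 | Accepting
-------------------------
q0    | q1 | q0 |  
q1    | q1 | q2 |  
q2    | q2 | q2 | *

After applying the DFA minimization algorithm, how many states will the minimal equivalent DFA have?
All 3 states are reachable from q0, so none can be removed as unreachable.
Table-filling: first mark every (accepting, non-accepting) pair as distinguishable (accepting: {q2}; non-accepting: {q0, q1}).
Round 1: (q0, q1) on '1' go to q0 and q2, already distinguishable → mark.
Every pair of states is distinguishable, so the DFA is already minimal.
Equivalence classes: {q0}, {q1}, {q2} → 3 states.

Final answer: 3 states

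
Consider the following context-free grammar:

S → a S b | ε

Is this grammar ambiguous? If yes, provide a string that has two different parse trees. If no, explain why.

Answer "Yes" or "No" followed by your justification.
At every step exactly one production applies: if the remaining string to generate is non-empty it starts with a and ends with b, forcing S → a S b; if it is empty, S → ε is forced. Hence each string a^n b^n has exactly one derivation (S → a S b applied n times, then S → ε) and one parse tree.

Final answer: No - the grammar is unambiguous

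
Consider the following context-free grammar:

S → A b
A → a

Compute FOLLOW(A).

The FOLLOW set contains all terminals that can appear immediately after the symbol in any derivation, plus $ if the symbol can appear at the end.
A occurs only in S → A b, where it is immediately followed by the terminal b. So FOLLOW(A) = {b}.

Final answer: {b}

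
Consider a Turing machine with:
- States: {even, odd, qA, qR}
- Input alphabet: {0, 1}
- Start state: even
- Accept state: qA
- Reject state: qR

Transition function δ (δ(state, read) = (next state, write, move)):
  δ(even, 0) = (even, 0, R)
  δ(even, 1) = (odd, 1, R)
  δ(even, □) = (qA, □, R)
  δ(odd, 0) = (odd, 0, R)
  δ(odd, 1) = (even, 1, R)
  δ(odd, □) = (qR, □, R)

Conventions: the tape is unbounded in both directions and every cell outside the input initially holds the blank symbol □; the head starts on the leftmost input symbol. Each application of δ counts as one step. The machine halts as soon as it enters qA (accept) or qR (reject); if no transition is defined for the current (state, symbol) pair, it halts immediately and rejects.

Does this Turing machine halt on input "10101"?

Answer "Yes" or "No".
Step 0: [even]10101 (head at position 0)
Step 1: δ(even, 1) = (odd, 1, R)  ⊢  1[odd]0101 (head at position 1)
Step 2: δ(odd, 0) = (odd, 0, R)  ⊢  10[odd]101 (head at position 2)
Step 3: δ(odd, 1) = (even, 1, R)  ⊢  101[even]01 (head at position 3)
Step 4: δ(even, 0) = (even, 0, R)  ⊢  1010[even]1 (head at position 4)
Step 5: δ(even, 1) = (odd, 1, R)  ⊢  10101[odd]□ (head at position 5)
Step 6: δ(odd, □) = (qR, □, R)  ⊢  10101□[qR]□ (head at position 6)
The machine is in qR, so it halts and rejects.
It halts after 6 steps.

Final answer: Yes - halts after 6 steps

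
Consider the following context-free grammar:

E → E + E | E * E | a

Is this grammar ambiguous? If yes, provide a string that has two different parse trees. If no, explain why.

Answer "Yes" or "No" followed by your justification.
Two different leftmost derivations of a + a * a:
  (1) E ⇒ E + E ⇒ a + E ⇒ a + E * E ⇒ a + a * E ⇒ a + a * a   (tree groups a + (a * a))
  (2) E ⇒ E * E ⇒ E + E * E ⇒ a + E * E ⇒ a + a * E ⇒ a + a * a   (tree groups (a + a) * a)
Two distinct leftmost derivations = two distinct parse trees, so the grammar is ambiguous.

Final answer: Yes - the string 'a + a * a' has two distinct leftmost derivations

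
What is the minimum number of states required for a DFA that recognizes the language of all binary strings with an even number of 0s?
Language: binary strings with an even number of 0s
Lower bound (Myhill–Nerode): the prefixes ε, 0 are pairwise distinguishable:
  ε vs 0: suffix ε distinguishes them (ε has zero 0s (accepted), 0 has one 0 (rejected))
So any DFA needs at least 2 states.
Upper bound: a DFA with 2 states exists (one state per class above).
Minimum states: 2

Final answer: 2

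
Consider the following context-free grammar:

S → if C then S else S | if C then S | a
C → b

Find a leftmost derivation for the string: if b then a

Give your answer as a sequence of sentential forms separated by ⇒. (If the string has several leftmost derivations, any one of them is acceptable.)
Start with S.
Step 1: the leftmost non-terminal is S; apply S → if C then S:  if C then S
Step 2: the leftmost non-terminal is C; apply C → b:  if b then S
Step 3: the leftmost non-terminal is S; apply S → a:  if b then a

Final answer: S ⇒ if C then S ⇒ if b then S ⇒ if b then a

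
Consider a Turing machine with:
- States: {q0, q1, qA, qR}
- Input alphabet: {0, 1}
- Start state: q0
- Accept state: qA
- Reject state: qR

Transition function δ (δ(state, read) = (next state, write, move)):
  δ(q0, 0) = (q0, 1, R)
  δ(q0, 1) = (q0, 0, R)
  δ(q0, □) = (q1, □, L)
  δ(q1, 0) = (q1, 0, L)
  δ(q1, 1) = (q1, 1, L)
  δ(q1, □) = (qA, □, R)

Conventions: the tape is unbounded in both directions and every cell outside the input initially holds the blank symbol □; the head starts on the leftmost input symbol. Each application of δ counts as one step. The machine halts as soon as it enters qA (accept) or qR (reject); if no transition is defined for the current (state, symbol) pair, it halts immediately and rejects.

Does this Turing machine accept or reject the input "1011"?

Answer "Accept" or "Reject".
Step 0: [q0]1011 (head at position 0)
Step 1: δ(q0, 1) = (q0, 0, R)  ⊢  0[q0]011 (head at position 1)
Step 2: δ(q0, 0) = (q0, 1, R)  ⊢  01[q0]11 (head at position 2)
Step 3: δ(q0, 1) = (q0, 0, R)  ⊢  010[q0]1 (head at position 3)
Step 4: δ(q0, 1) = (q0, 0, R)  ⊢  0100[q0]□ (head at position 4)
Step 5: δ(q0, □) = (q1, □, L)  ⊢  010[q1]0□ (head at position 3)
Step 6: δ(q1, 0) = (q1, 0, L)  ⊢  01[q1]00□ (head at position 2)
Step 7: δ(q1, 0) = (q1, 0, L)  ⊢  0[q1]100□ (head at position 1)
Step 8: δ(q1, 1) = (q1, 1, L)  ⊢  [q1]0100□ (head at position 0)
Step 9: δ(q1, 0) = (q1, 0, L)  ⊢  [q1]□0100□ (head at position -1)
Step 10: δ(q1, □) = (qA, □, R)  ⊢  □[qA]0100□ (head at position 0)
The machine is in qA, so it halts and accepts.

Final answer: Accept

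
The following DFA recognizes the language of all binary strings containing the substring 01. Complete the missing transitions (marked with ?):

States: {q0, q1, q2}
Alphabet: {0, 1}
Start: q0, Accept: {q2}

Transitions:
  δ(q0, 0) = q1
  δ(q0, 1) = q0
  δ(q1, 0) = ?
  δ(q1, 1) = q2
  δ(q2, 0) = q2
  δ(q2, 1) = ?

What each state remembers (consistent with the given transitions and accept states):
  q0: 01 not seen yet and the last symbol was not 0
  q1: 01 not seen yet and the last symbol was 0
  q2: the substring 01 has already been seen
Filling in the missing entries:
  δ(q1, 0): in q1 (01 not seen yet and the last symbol was 0), after reading 0 we have: 01 not seen yet and the last symbol was 0 → q1
  δ(q2, 1): in q2 (the substring 01 has already been seen), after reading 1 we have: the substring 01 has already been seen → q2

Final answer: δ(q1, 0) = q1; δ(q2, 1) = q2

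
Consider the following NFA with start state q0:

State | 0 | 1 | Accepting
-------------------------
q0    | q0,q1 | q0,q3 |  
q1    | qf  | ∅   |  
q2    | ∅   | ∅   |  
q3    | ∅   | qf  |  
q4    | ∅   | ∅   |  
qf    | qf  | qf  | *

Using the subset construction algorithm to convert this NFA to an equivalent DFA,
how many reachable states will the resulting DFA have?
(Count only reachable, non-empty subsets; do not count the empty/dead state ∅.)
Start subset: {q0}
{q0}: on 0 → {q0, q1}, on 1 → {q0, q3}
{q0, q1}: on 0 → {q0, q1, qf}, on 1 → {q0, q3}
{q0, q3}: on 0 → {q0, q1}, on 1 → {q0, q3, qf}
{q0, q1, qf}: on 0 → {q0, q1, qf}, on 1 → {q0, q3, qf}
{q0, q3, qf}: on 0 → {q0, q1, qf}, on 1 → {q0, q3, qf}
Reachable non-empty subsets: {q0}, {q0, q1}, {q0, q3}, {q0, q1, qf}, {q0, q3, qf} — 5 in total.

Final answer: 5 states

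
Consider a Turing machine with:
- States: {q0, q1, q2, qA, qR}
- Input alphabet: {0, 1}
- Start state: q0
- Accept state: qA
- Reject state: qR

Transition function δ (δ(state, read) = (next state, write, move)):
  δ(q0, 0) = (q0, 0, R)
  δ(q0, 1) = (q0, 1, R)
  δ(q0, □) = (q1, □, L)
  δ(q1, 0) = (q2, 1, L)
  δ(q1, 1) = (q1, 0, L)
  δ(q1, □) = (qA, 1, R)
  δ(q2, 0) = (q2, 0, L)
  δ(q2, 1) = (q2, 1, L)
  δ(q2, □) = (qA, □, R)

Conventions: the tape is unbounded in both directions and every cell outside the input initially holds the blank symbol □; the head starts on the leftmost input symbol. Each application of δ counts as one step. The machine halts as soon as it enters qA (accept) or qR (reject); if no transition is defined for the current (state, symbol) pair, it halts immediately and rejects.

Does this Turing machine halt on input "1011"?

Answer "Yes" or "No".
Step 0: [q0]1011 (head at position 0)
Step 1: δ(q0, 1) = (q0, 1, R)  ⊢  1[q0]011 (head at position 1)
Step 2: δ(q0, 0) = (q0, 0, R)  ⊢  10[q0]11 (head at position 2)
Step 3: δ(q0, 1) = (q0, 1, R)  ⊢  101[q0]1 (head at position 3)
Step 4: δ(q0, 1) = (q0, 1, R)  ⊢  1011[q0]□ (head at position 4)
Step 5: δ(q0, □) = (q1, □, L)  ⊢  101[q1]1□ (head at position 3)
Step 6: δ(q1, 1) = (q1, 0, L)  ⊢  10[q1]10□ (head at position 2)
Step 7: δ(q1, 1) = (q1, 0, L)  ⊢  1[q1]000□ (head at position 1)
Step 8: δ(q1, 0) = (q2, 1, L)  ⊢  [q2]1100□ (head at position 0)
Step 9: δ(q2, 1) = (q2, 1, L)  ⊢  [q2]□1100□ (head at position -1)
Step 10: δ(q2, □) = (qA, □, R)  ⊢  □[qA]1100□ (head at position 0)
The machine is in qA, so it halts and accepts.
It halts after 10 steps.

Final answer: Yes - halts after 10 steps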